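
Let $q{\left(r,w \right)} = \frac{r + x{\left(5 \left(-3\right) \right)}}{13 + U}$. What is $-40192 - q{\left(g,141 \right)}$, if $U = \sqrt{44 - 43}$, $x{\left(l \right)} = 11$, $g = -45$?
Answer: $- \frac{281327}{7} \approx -40190.0$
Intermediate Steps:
$U = 1$ ($U = \sqrt{1} = 1$)
$q{\left(r,w \right)} = \frac{11}{14} + \frac{r}{14}$ ($q{\left(r,w \right)} = \frac{r + 11}{13 + 1} = \frac{11 + r}{14} = \left(11 + r\right) \frac{1}{14} = \frac{11}{14} + \frac{r}{14}$)
$-40192 - q{\left(g,141 \right)} = -40192 - \left(\frac{11}{14} + \frac{1}{14} \left(-45\right)\right) = -40192 - \left(\frac{11}{14} - \frac{45}{14}\right) = -40192 - - \frac{17}{7} = -40192 + \frac{17}{7} = - \frac{281327}{7}$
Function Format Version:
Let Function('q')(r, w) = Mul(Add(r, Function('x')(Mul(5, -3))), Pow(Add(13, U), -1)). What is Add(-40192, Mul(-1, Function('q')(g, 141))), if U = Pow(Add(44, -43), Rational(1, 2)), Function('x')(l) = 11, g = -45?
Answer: Rational(-281327, 7) ≈ -40190.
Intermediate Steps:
U = 1 (U = Pow(1, Rational(1, 2)) = 1)
Function('q')(r, w) = Add(Rational(11, 14), Mul(Rational(1, 14), r)) (Function('q')(r, w) = Mul(Add(r, 11), Pow(Add(13, 1), -1)) = Mul(Add(11, r), Pow(14, -1)) = Mul(Add(11, r), Rational(1, 14)) = Add(Rational(11, 14), Mul(Rational(1, 14), r)))
Add(-40192, Mul(-1, Function('q')(g, 141))) = Add(-40192, Mul(-1, Add(Rational(11, 14), Mul(Rational(1, 14), -45)))) = Add(-40192, Mul(-1, Add(Rational(11, 14), Rational(-45, 14)))) = Add(-40192, Mul(-1, Rational(-17, 7))) = Add(-40192, Rational(17, 7)) = Rational(-281327, 7)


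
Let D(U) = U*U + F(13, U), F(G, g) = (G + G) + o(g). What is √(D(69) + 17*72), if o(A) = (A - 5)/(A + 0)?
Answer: √28622787/69 ≈ 77.537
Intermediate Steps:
o(A) = (-5 + A)/A
F(G, g) = 2*G + (-5 + g)/g (F(G, g) = (G + G) + (-5 + g)/g = 2*G + (-5 + g)/g)
D(U) = 27 + U² - 5/U (D(U) = U*U + (1 - 5/U + 2*13) = U² + (1 - 5/U + 26) = U² + (27 - 5/U) = 27 + U² - 5/U)
√(D(69) + 17*72) = √((27 + 69² - 5/69) + 17*72) = √((27 + 4761 - 5*1/69) + 1224) = √((27 + 4761 - 5/69) + 1224) = √(330367/69 + 1224) = √(414823/69) = √28622787/69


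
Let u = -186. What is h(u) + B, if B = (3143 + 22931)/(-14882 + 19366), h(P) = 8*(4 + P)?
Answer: -3251315/2242 ≈ -1450.2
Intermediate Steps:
h(P) = 32 + 8*P
B = 13037/2242 (B = 26074/4484 = 26074*(1/4484) = 13037/2242 ≈ 5.8149)
h(u) + B = (32 + 8*(-186)) + 13037/2242 = (32 - 1488) + 13037/2242 = -1456 + 13037/2242 = -3251315/2242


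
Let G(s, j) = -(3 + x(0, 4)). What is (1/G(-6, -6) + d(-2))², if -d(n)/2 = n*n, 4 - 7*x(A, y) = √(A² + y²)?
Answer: 625/9 ≈ 69.444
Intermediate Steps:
x(A, y) = 4/7 - √(A² + y²)/7
d(n) = -2*n² (d(n) = -2*n*n = -2*n²)
G(s, j) = -3 (G(s, j) = -(3 + (4/7 - √(0² + 4²)/7)) = -(3 + (4/7 - √(0 + 16)/7)) = -(3 + (4/7 - √16/7)) = -(3 + (4/7 - ⅐*4)) = -(3 + (4/7 - 4/7)) = -(3 + 0) = -1*3 = -3)
(1/G(-6, -6) + d(-2))² = (1/(-3) - 2*(-2)²)² = (-⅓ - 2*4)² = (-⅓ - 8)² = (-25/3)² = 625/9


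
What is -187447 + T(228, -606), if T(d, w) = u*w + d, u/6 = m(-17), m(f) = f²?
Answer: -1238023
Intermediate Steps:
u = 1734 (u = 6*(-17)² = 6*289 = 1734)
T(d, w) = d + 1734*w (T(d, w) = 1734*w + d = d + 1734*w)
-187447 + T(228, -606) = -187447 + (228 + 1734*(-606)) = -187447 + (228 - 1050804) = -187447 - 1050576 = -1238023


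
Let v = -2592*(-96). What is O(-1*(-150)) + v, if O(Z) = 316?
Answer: 249148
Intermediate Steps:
v = 248832
O(-1*(-150)) + v = 316 + 248832 = 249148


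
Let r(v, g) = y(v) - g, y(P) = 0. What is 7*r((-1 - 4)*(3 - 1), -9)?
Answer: 63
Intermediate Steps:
r(v, g) = -g (r(v, g) = 0 - g = -g)
7*r((-1 - 4)*(3 - 1), -9) = 7*(-1*(-9)) = 7*9 = 63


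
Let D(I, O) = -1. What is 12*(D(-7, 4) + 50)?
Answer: 588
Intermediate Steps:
12*(D(-7, 4) + 50) = 12*(-1 + 50) = 12*49 = 588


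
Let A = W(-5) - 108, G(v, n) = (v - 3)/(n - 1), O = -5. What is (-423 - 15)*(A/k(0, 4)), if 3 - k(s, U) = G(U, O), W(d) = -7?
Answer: 302220/19 ≈ 15906.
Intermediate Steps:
G(v, n) = (-3 + v)/(-1 + n)
k(s, U) = 5/2 + U/6 (k(s, U) = 3 - (-3 + U)/(-1 - 5) = 3 - (-3 + U)/(-6) = 3 - (-1)*(-3 + U)/6 = 3 - (½ - U/6) = 3 + (-½ + U/6) = 5/2 + U/6)
A = -115 (A = -7 - 108 = -115)
(-423 - 15)*(A/k(0, 4)) = (-423 - 15)*(-115/(5/2 + (⅙)*4)) = -(-50370)/(5/2 + ⅔) = -(-50370)/19/6 = -(-50370)*6/19 = -438*(-690/19) = 302220/19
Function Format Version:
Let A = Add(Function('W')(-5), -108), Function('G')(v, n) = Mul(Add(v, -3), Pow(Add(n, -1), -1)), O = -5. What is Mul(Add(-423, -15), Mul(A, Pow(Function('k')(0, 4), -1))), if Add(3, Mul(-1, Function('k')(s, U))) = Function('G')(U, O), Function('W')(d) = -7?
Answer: Rational(302220, 19) ≈ 15906.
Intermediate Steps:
Function('G')(v, n) = Mul(Pow(Add(-1, n), -1), Add(-3, v)) (Function('G')(v, n) = Mul(Add(-3, v), Pow(Add(-1, n), -1)) = Mul(Pow(Add(-1, n), -1), Add(-3, v)))
Function('k')(s, U) = Add(Rational(5, 2), Mul(Rational(1, 6), U)) (Function('k')(s, U) = Add(3, Mul(-1, Mul(Pow(Add(-1, -5), -1), Add(-3, U)))) = Add(3, Mul(-1, Mul(Pow(-6, -1), Add(-3, U)))) = Add(3, Mul(-1, Mul(Rational(-1, 6), Add(-3, U)))) = Add(3, Mul(-1, Add(Rational(1, 2), Mul(Rational(-1, 6), U)))) = Add(3, Add(Rational(-1, 2), Mul(Rational(1, 6), U))) = Add(Rational(5, 2), Mul(Rational(1, 6), U)))
A = -115 (A = Add(-7, -108) = -115)
Mul(Add(-423, -15), Mul(A, Pow(Function('k')(0, 4), -1))) = Mul(Add(-423, -15), Mul(-115, Pow(Add(Rational(5, 2), Mul(Rational(1, 6), 4)), -1))) = Mul(-438, Mul(-115, Pow(Add(Rational(5, 2), Rational(2, 3)), -1))) = Mul(-438, Mul(-115, Pow(Rational(19, 6), -1))) = Mul(-438, Mul(-115, Rational(6, 19))) = Mul(-438, Rational(-690, 19)) = Rational(302220, 19)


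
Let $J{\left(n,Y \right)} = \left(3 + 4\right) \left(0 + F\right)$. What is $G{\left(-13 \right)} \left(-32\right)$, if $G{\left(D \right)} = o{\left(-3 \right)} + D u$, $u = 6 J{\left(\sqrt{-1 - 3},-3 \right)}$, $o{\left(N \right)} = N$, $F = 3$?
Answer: $52512$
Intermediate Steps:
$J{\left(n,Y \right)} = 21$ ($J{\left(n,Y \right)} = \left(3 + 4\right) \left(0 + 3\right) = 7 \cdot 3 = 21$)
$u = 126$ ($u = 6 \cdot 21 = 126$)
$G{\left(D \right)} = -3 + 126 D$ ($G{\left(D \right)} = -3 + D 126 = -3 + 126 D$)
$G{\left(-13 \right)} \left(-32\right) = \left(-3 + 126 \left(-13\right)\right) \left(-32\right) = \left(-3 - 1638\right) \left(-32\right) = \left(-1641\right) \left(-32\right) = 52512$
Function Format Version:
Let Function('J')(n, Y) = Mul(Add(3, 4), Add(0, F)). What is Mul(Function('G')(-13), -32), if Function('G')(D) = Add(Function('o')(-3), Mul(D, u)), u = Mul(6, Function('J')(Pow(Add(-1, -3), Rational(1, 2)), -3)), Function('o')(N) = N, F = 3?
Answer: 52512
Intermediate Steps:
Function('J')(n, Y) = 21 (Function('J')(n, Y) = Mul(Add(3, 4), Add(0, 3)) = Mul(7, 3) = 21)
u = 126 (u = Mul(6, 21) = 126)
Function('G')(D) = Add(-3, Mul(126, D)) (Function('G')(D) = Add(-3, Mul(D, 126)) = Add(-3, Mul(126, D)))
Mul(Function('G')(-13), -32) = Mul(Add(-3, Mul(126, -13)), -32) = Mul(Add(-3, -1638), -32) = Mul(-1641, -32) = 52512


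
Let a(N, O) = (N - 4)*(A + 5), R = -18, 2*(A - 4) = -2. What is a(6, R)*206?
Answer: 3296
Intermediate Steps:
A = 3 (A = 4 + (½)*(-2) = 4 - 1 = 3)
a(N, O) = -32 + 8*N (a(N, O) = (N - 4)*(3 + 5) = (-4 + N)*8 = -32 + 8*N)
a(6, R)*206 = (-32 + 8*6)*206 = (-32 + 48)*206 = 16*206 = 3296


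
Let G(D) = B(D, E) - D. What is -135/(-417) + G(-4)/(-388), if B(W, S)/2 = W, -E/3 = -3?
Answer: 4504/13483 ≈ 0.33405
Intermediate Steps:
E = 9 (E = -3*(-3) = 9)
B(W, S) = 2*W
G(D) = D (G(D) = 2*D - D = D)
-135/(-417) + G(-4)/(-388) = -135/(-417) - 4/(-388) = -135*(-1/417) - 4*(-1/388) = 45/139 + 1/97 = 4504/13483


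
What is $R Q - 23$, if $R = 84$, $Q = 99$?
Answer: $8293$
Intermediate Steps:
$R Q - 23 = 84 \cdot 99 - 23 = 8316 - 23 = 8293$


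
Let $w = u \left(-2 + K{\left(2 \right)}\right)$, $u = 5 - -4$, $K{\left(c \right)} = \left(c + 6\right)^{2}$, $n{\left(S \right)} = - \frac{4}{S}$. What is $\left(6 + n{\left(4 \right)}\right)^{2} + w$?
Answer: $583$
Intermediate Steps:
$K{\left(c \right)} = \left(6 + c\right)^{2}$
$u = 9$ ($u = 5 + 4 = 9$)
$w = 558$ ($w = 9 \left(-2 + \left(6 + 2\right)^{2}\right) = 9 \left(-2 + 8^{2}\right) = 9 \left(-2 + 64\right) = 9 \cdot 62 = 558$)
$\left(6 + n{\left(4 \right)}\right)^{2} + w = \left(6 - \frac{4}{4}\right)^{2} + 558 = \left(6 - 1\right)^{2} + 558 = 5^{2} + 558 = 25 + 558 = 583$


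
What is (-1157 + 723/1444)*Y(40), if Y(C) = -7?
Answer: 11689895/1444 ≈ 8095.5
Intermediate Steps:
(-1157 + 723/1444)*Y(40) = (-1157 + 723/1444)*(-7) = -1669985/1444*(-7) = 11689895/1444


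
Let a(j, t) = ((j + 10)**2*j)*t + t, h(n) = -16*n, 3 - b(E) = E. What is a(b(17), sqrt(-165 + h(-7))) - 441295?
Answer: -441295 - 223*I*sqrt(53) ≈ -4.413e+5 - 1623.5*I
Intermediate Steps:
b(E) = 3 - E
a(j, t) = t + j*t*(10 + j)**2 (a(j, t) = ((10 + j)**2*j)*t + t = (j*(10 + j)**2)*t + t = j*t*(10 + j)**2 + t = t + j*t*(10 + j)**2)
a(b(17), sqrt(-165 + h(-7))) - 441295 = sqrt(-165 - 16*(-7))*(1 + (3 - 1*17)*(10 + (3 - 1*17))**2) - 441295 = sqrt(-165 + 112)*(1 + (3 - 17)*(10 + (3 - 17))**2) - 441295 = sqrt(-53)*(1 - 14*(10 - 14)**2) - 441295 = (I*sqrt(53))*(1 - 14*(-4)**2) - 441295 = (I*sqrt(53))*(1 - 14*16) - 441295 = (I*sqrt(53))*(1 - 224) - 441295 = (I*sqrt(53))*(-223) - 441295 = -223*I*sqrt(53) - 441295 = -441295 - 223*I*sqrt(53)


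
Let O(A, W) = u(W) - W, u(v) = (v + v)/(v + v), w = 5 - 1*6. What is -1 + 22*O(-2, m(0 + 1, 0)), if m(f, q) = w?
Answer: 43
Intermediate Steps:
w = -1 (w = 5 - 6 = -1)
u(v) = 1 (u(v) = (2*v)/((2*v)) = (2*v)*(1/(2*v)) = 1)
m(f, q) = -1
O(A, W) = 1 - W
-1 + 22*O(-2, m(0 + 1, 0)) = -1 + 22*(1 - 1*(-1)) = -1 + 22*(1 + 1) = -1 + 22*2 = -1 + 44 = 43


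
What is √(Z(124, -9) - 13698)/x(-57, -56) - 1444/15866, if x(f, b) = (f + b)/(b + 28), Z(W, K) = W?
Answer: -722/7933 + 28*I*√13574/113 ≈ -0.091012 + 28.869*I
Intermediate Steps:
x(f, b) = (b + f)/(28 + b)
√(Z(124, -9) - 13698)/x(-57, -56) - 1444/15866 = √(124 - 13698)/(((-56 - 57)/(28 - 56))) - 1444/15866 = √(-13574)/((-113/(-28))) - 1444*1/15866 = (I*√13574)/((-1/28*(-113))) - 722/7933 = (I*√13574)/(113/28) - 722/7933 = (I*√13574)*(28/113) - 722/7933 = 28*I*√13574/113 - 722/7933 = -722/7933 + 28*I*√13574/113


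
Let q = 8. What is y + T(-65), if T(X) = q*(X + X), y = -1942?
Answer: -2982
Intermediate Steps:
T(X) = 16*X (T(X) = 8*(X + X) = 8*(2*X) = 16*X)
y + T(-65) = -1942 + 16*(-65) = -1942 - 1040 = -2982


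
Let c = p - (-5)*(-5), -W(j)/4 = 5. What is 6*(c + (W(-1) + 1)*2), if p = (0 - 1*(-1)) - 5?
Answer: -402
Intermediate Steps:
W(j) = -20 (W(j) = -4*5 = -20)
p = -4 (p = (0 + 1) - 5 = 1 - 5 = -4)
c = -29 (c = -4 - (-5)*(-5) = -4 - 1*25 = -4 - 25 = -29)
6*(c + (W(-1) + 1)*2) = 6*(-29 + (-20 + 1)*2) = 6*(-29 - 19*2) = 6*(-29 - 38) = 6*(-67) = -402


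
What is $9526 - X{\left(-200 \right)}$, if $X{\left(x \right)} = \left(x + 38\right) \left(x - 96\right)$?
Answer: $-38426$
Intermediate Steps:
$X{\left(x \right)} = \left(-96 + x\right) \left(38 + x\right)$ ($X{\left(x \right)} = \left(38 + x\right) \left(-96 + x\right) = \left(-96 + x\right) \left(38 + x\right)$)
$9526 - X{\left(-200 \right)} = 9526 - \left(-3648 + \left(-200\right)^{2} - -11600\right) = 9526 - \left(-3648 + 40000 + 11600\right) = 9526 - 47952 = -38426$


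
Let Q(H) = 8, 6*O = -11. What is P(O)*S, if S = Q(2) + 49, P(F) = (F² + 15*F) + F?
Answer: -17765/12 ≈ -1480.4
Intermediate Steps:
O = -11/6 (O = (⅙)*(-11) = -11/6 ≈ -1.8333)
P(F) = F² + 16*F
S = 57 (S = 8 + 49 = 57)
P(O)*S = -11*(16 - 11/6)/6*57 = -11/6*85/6*57 = -935/36*57 = -17765/12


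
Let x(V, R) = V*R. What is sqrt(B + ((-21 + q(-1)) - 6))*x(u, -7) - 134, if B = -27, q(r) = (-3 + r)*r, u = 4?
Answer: -134 - 140*I*sqrt(2) ≈ -134.0 - 197.99*I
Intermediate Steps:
q(r) = r*(-3 + r)
x(V, R) = R*V
sqrt(B + ((-21 + q(-1)) - 6))*x(u, -7) - 134 = sqrt(-27 + ((-21 - (-3 - 1)) - 6))*(-7*4) - 134 = sqrt(-27 + ((-21 - 1*(-4)) - 6))*(-28) - 134 = sqrt(-27 + ((-21 + 4) - 6))*(-28) - 134 = sqrt(-27 + (-17 - 6))*(-28) - 134 = sqrt(-27 - 23)*(-28) - 134 = sqrt(-50)*(-28) - 134 = (5*I*sqrt(2))*(-28) - 134 = -140*I*sqrt(2) - 134 = -134 - 140*I*sqrt(2)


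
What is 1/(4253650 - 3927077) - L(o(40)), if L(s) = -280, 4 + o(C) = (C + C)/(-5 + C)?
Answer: 91440441/326573 ≈ 280.00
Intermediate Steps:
o(C) = -4 + 2*C/(-5 + C) (o(C) = -4 + (C + C)/(-5 + C) = -4 + (2*C)/(-5 + C) = -4 + 2*C/(-5 + C))
1/(4253650 - 3927077) - L(o(40)) = 1/(4253650 - 3927077) - 1*(-280) = 1/326573 + 280 = 91440441/326573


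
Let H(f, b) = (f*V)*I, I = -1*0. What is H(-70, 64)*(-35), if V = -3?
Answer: 0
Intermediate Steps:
I = 0
H(f, b) = 0 (H(f, b) = (f*(-3))*0 = -3*f*0 = 0)
H(-70, 64)*(-35) = 0*(-35) = 0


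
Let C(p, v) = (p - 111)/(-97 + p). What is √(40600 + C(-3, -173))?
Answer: √4060114/10 ≈ 201.50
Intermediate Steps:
C(p, v) = (-111 + p)/(-97 + p)
√(40600 + C(-3, -173)) = √(40600 + (-111 - 3)/(-97 - 3)) = √(40600 - 114/(-100)) = √(40600 - 1/100*(-114)) = √(40600 + 57/50) = √(2030057/50) = √4060114/10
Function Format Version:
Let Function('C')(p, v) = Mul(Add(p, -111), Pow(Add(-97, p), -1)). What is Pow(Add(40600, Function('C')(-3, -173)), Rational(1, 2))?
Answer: Mul(Rational(1, 10), Pow(4060114, Rational(1, 2))) ≈ 201.50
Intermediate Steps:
Function('C')(p, v) = Mul(Pow(Add(-97, p), -1), Add(-111, p)) (Function('C')(p, v) = Mul(Add(-111, p), Pow(Add(-97, p), -1)) = Mul(Pow(Add(-97, p), -1), Add(-111, p)))
Pow(Add(40600, Function('C')(-3, -173)), Rational(1, 2)) = Pow(Add(40600, Mul(Pow(Add(-97, -3), -1), Add(-111, -3))), Rational(1, 2)) = Pow(Add(40600, Mul(Pow(-100, -1), -114)), Rational(1, 2)) = Pow(Add(40600, Mul(Rational(-1, 100), -114)), Rational(1, 2)) = Pow(Add(40600, Rational(57, 50)), Rational(1, 2)) = Pow(Rational(2030057, 50), Rational(1, 2)) = Mul(Rational(1, 10), Pow(4060114, Rational(1, 2)))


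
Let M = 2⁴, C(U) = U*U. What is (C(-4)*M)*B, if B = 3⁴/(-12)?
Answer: -1728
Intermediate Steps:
C(U) = U²
M = 16
B = -27/4 (B = 81*(-1/12) = -27/4 ≈ -6.7500)
(C(-4)*M)*B = ((-4)²*16)*(-27/4) = (16*16)*(-27/4) = 256*(-27/4) = -1728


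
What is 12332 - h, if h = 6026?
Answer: 6306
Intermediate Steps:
12332 - h = 12332 - 1*6026 = 12332 - 6026 = 6306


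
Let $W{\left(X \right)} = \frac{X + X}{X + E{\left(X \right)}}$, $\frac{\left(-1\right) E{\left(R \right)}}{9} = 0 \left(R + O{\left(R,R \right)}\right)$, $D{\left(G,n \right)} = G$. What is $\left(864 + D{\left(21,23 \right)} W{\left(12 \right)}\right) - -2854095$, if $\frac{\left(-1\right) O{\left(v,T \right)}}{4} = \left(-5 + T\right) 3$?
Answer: $2855001$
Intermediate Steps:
$O{\left(v,T \right)} = 60 - 12 T$ ($O{\left(v,T \right)} = - 4 \left(-5 + T\right) 3 = - 4 \left(-15 + 3 T\right) = 60 - 12 T$)
$E{\left(R \right)} = 0$ ($E{\left(R \right)} = - 9 \cdot 0 \left(R - \left(-60 + 12 R\right)\right) = - 9 \cdot 0 \left(60 - 11 R\right) = \left(-9\right) 0 = 0$)
$W{\left(X \right)} = 2$ ($W{\left(X \right)} = \frac{X + X}{X + 0} = \frac{2 X}{X} = 2$)
$\left(864 + D{\left(21,23 \right)} W{\left(12 \right)}\right) - -2854095 = \left(864 + 21 \cdot 2\right) - -2854095 = \left(864 + 42\right) + 2854095 = 906 + 2854095 = 2855001$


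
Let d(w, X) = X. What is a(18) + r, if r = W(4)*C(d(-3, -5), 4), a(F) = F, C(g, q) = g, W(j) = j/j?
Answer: 13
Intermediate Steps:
W(j) = 1
r = -5 (r = 1*(-5) = -5)
a(18) + r = 18 - 5 = 13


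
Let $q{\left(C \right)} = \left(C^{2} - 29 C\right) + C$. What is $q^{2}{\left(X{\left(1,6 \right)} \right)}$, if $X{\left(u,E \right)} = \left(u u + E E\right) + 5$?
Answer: $345744$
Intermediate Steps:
$X{\left(u,E \right)} = 5 + E^{2} + u^{2}$ ($X{\left(u,E \right)} = \left(u^{2} + E^{2}\right) + 5 = \left(E^{2} + u^{2}\right) + 5 = 5 + E^{2} + u^{2}$)
$q{\left(C \right)} = C^{2} - 28 C$
$q^{2}{\left(X{\left(1,6 \right)} \right)} = \left(\left(5 + 6^{2} + 1^{2}\right) \left(-28 + \left(5 + 6^{2} + 1^{2}\right)\right)\right)^{2} = \left(\left(5 + 36 + 1\right) \left(-28 + \left(5 + 36 + 1\right)\right)\right)^{2} = \left(42 \left(-28 + 42\right)\right)^{2} = \left(42 \cdot 14\right)^{2} = 588^{2} = 345744$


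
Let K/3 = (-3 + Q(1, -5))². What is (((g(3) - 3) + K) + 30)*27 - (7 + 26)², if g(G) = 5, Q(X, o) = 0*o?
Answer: 504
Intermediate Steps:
Q(X, o) = 0
K = 27 (K = 3*(-3 + 0)² = 3*(-3)² = 3*9 = 27)
(((g(3) - 3) + K) + 30)*27 - (7 + 26)² = (((5 - 3) + 27) + 30)*27 - (7 + 26)² = ((2 + 27) + 30)*27 - 1*33² = (29 + 30)*27 - 1*1089 = 59*27 - 1089 = 1593 - 1089 = 504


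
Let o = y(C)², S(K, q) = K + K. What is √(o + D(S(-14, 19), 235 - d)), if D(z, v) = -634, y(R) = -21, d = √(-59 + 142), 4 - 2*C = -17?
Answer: I*√193 ≈ 13.892*I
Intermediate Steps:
S(K, q) = 2*K
C = 21/2 (C = 2 - ½*(-17) = 2 + 17/2 = 21/2 ≈ 10.500)
d = √83 ≈ 9.1104
o = 441 (o = (-21)² = 441)
√(o + D(S(-14, 19), 235 - d)) = √(441 - 634) = √(-193) = I*√193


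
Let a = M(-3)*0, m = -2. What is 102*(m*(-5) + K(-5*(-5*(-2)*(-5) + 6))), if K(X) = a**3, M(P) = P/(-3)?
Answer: 1020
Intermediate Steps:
M(P) = -P/3 (M(P) = P*(-1/3) = -P/3)
a = 0 (a = -1/3*(-3)*0 = 1*0 = 0)
K(X) = 0 (K(X) = 0**3 = 0)
102*(m*(-5) + K(-5*(-5*(-2)*(-5) + 6))) = 102*(-2*(-5) + 0) = 102*(10 + 0) = 102*10 = 1020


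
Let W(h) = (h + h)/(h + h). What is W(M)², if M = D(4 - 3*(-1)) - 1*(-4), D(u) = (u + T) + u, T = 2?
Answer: 1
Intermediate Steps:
D(u) = 2 + 2*u (D(u) = (u + 2) + u = (2 + u) + u = 2 + 2*u)
M = 20 (M = (2 + 2*(4 - 3*(-1))) - 1*(-4) = (2 + 2*(4 + 3)) + 4 = (2 + 2*7) + 4 = (2 + 14) + 4 = 16 + 4 = 20)
W(h) = 1 (W(h) = (2*h)/((2*h)) = (2*h)*(1/(2*h)) = 1)
W(M)² = 1² = 1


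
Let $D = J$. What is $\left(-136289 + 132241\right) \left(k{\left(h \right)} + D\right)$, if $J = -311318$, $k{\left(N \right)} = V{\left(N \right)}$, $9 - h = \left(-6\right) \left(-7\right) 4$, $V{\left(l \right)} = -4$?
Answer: $1260231456$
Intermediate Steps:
$h = -159$ ($h = 9 - \left(-6\right) \left(-7\right) 4 = 9 - 42 \cdot 4 = 9 - 168 = -159$)
$k{\left(N \right)} = -4$
$D = -311318$
$\left(-136289 + 132241\right) \left(k{\left(h \right)} + D\right) = \left(-136289 + 132241\right) \left(-4 - 311318\right) = \left(-4048\right) \left(-311322\right) = 1260231456$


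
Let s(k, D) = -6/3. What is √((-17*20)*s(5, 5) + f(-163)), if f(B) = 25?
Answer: √705 ≈ 26.552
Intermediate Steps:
s(k, D) = -2 (s(k, D) = -6*⅓ = -2)
√((-17*20)*s(5, 5) + f(-163)) = √(-17*20*(-2) + 25) = √(-340*(-2) + 25) = √(680 + 25) = √705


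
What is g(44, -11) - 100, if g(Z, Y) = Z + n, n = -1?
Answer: -57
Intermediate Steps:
g(Z, Y) = -1 + Z (g(Z, Y) = Z - 1 = -1 + Z)
g(44, -11) - 100 = (-1 + 44) - 100 = 43 - 100 = -57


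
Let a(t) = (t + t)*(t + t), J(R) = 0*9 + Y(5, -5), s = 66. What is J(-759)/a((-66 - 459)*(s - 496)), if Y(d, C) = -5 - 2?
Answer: -1/29121750000 ≈ -3.4339e-11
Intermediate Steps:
Y(d, C) = -7
J(R) = -7 (J(R) = 0*9 - 7 = 0 - 7 = -7)
a(t) = 4*t² (a(t) = (2*t)*(2*t) = 4*t²)
J(-759)/a((-66 - 459)*(s - 496)) = -7*1/(4*(-66 - 459)²*(66 - 496)²) = -7/(4*(-525*(-430))²) = -7/(4*225750²) = -7/(4*50963062500) = -7/203852250000 = -7*1/203852250000 = -1/29121750000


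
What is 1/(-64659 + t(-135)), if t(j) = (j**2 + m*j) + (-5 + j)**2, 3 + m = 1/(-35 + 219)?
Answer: -184/4863071 ≈ -3.7836e-5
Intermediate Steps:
m = -551/184 (m = -3 + 1/(-35 + 219) = -3 + 1/184 = -551/184 ≈ -2.9946)
t(j) = j**2 + (-5 + j)**2 - 551*j/184 (t(j) = (j**2 - 551*j/184) + (-5 + j)**2 = j**2 + (-5 + j)**2 - 551*j/184)
1/(-64659 + t(-135)) = 1/(-64659 + (25 + 2*(-135)**2 - 2391/184*(-135))) = 1/(-64659 + (25 + 2*18225 + 322785/184)) = 1/(-64659 + (25 + 36450 + 322785/184)) = 1/(-64659 + 7034185/184) = 1/(-4863071/184) = -184/4863071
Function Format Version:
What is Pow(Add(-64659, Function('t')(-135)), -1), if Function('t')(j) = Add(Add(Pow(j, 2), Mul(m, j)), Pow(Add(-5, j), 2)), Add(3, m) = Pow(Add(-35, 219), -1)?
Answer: Rational(-184, 4863071) ≈ -3.7836e-5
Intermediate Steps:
m = Rational(-551, 184) (m = Add(-3, Pow(Add(-35, 219), -1)) = Add(-3, Pow(184, -1)) = Add(-3, Rational(1, 184)) = Rational(-551, 184) ≈ -2.9946)
Function('t')(j) = Add(Pow(j, 2), Pow(Add(-5, j), 2), Mul(Rational(-551, 184), j)) (Function('t')(j) = Add(Add(Pow(j, 2), Mul(Rational(-551, 184), j)), Pow(Add(-5, j), 2)) = Add(Pow(j, 2), Pow(Add(-5, j), 2), Mul(Rational(-551, 184), j)))
Pow(Add(-64659, Function('t')(-135)), -1) = Pow(Add(-64659, Add(25, Mul(2, Pow(-135, 2)), Mul(Rational(-2391, 184), -135))), -1) = Pow(Add(-64659, Add(25, Mul(2, 18225), Rational(322785, 184))), -1) = Pow(Add(-64659, Add(25, 36450, Rational(322785, 184))), -1) = Pow(Add(-64659, Rational(7034185, 184)), -1) = Pow(Rational(-4863071, 184), -1) = Rational(-184, 4863071)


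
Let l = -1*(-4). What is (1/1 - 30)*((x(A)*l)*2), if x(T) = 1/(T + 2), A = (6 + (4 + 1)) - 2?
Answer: -232/11 ≈ -21.091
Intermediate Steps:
l = 4
A = 9 (A = (6 + 5) - 2 = 11 - 2 = 9)
x(T) = 1/(2 + T)
(1/1 - 30)*((x(A)*l)*2) = (1/1 - 30)*((4/(2 + 9))*2) = (1 - 30)*((4/11)*2) = -29*(1/11)*4*2 = -116*2/11 = -29*8/11 = -232/11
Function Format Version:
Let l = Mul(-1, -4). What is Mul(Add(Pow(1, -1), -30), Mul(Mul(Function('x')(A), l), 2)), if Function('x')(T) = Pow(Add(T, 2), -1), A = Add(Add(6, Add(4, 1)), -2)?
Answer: Rational(-232, 11) ≈ -21.091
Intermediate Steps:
l = 4
A = 9 (A = Add(Add(6, 5), -2) = Add(11, -2) = 9)
Function('x')(T) = Pow(Add(2, T), -1)
Mul(Add(Pow(1, -1), -30), Mul(Mul(Function('x')(A), l), 2)) = Mul(Add(Pow(1, -1), -30), Mul(Mul(Pow(Add(2, 9), -1), 4), 2)) = Mul(Add(1, -30), Mul(Mul(Pow(11, -1), 4), 2)) = Mul(-29, Mul(Mul(Rational(1, 11), 4), 2)) = Mul(-29, Mul(Rational(4, 11), 2)) = Mul(-29, Rational(8, 11)) = Rational(-232, 11)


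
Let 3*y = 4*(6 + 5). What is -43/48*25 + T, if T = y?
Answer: -371/48 ≈ -7.7292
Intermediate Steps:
y = 44/3 (y = (4*(6 + 5))/3 = (4*11)/3 = (⅓)*44 = 44/3 ≈ 14.667)
T = 44/3 ≈ 14.667
-43/48*25 + T = -43/48*25 + 44/3 = -1075/48 + 44/3 = -371/48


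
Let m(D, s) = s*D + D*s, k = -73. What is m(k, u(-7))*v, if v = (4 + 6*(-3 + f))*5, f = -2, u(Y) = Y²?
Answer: 930020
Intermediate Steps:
v = -130 (v = (4 + 6*(-3 - 2))*5 = (4 + 6*(-5))*5 = (4 - 30)*5 = -26*5 = -130)
m(D, s) = 2*D*s (m(D, s) = D*s + D*s = 2*D*s)
m(k, u(-7))*v = (2*(-73)*(-7)²)*(-130) = (2*(-73)*49)*(-130) = -7154*(-130) = 930020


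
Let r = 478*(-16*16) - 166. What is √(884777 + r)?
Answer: √762243 ≈ 873.07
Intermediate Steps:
r = -122534 (r = 478*(-256) - 166 = -122368 - 166 = -122534)
√(884777 + r) = √(884777 - 122534) = √762243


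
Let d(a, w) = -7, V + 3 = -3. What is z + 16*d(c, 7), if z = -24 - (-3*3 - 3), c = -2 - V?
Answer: -124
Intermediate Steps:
V = -6 (V = -3 - 3 = -6)
c = 4 (c = -2 - 1*(-6) = -2 + 6 = 4)
z = -12 (z = -24 - (-9 - 3) = -24 - 1*(-12) = -24 + 12 = -12)
z + 16*d(c, 7) = -12 + 16*(-7) = -12 - 112 = -124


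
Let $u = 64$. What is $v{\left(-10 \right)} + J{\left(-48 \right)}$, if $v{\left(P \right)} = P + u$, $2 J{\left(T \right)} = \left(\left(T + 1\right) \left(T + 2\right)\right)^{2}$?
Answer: $2337176$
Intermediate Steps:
$J{\left(T \right)} = \frac{\left(1 + T\right)^{2} \left(2 + T\right)^{2}}{2}$ ($J{\left(T \right)} = \frac{\left(\left(T + 1\right) \left(T + 2\right)\right)^{2}}{2} = \frac{\left(\left(1 + T\right) \left(2 + T\right)\right)^{2}}{2} = \frac{\left(1 + T\right)^{2} \left(2 + T\right)^{2}}{2}$)
$v{\left(P \right)} = 64 + P$ ($v{\left(P \right)} = P + 64 = 64 + P$)
$v{\left(-10 \right)} + J{\left(-48 \right)} = \left(64 - 10\right) + \frac{\left(1 - 48\right)^{2} \left(2 - 48\right)^{2}}{2} = 54 + \frac{\left(-47\right)^{2} \left(-46\right)^{2}}{2} = 54 + \frac{1}{2} \cdot 2209 \cdot 2116 = 54 + 2337122 = 2337176$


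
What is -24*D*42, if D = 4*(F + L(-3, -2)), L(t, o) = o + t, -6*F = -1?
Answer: 19488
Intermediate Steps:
F = ⅙ (F = -⅙*(-1) = ⅙ ≈ 0.16667)
D = -58/3 (D = 4*(⅙ + (-2 - 3)) = 4*(⅙ - 5) = 4*(-29/6) = -58/3 ≈ -19.333)
-24*D*42 = -24*(-58/3)*42 = 464*42 = 19488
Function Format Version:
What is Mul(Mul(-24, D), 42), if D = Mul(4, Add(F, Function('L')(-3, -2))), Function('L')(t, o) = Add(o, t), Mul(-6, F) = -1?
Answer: 19488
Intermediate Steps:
F = Rational(1, 6) (F = Mul(Rational(-1, 6), -1) = Rational(1, 6) ≈ 0.16667)
D = Rational(-58, 3) (D = Mul(4, Add(Rational(1, 6), Add(-2, -3))) = Mul(4, Add(Rational(1, 6), -5)) = Mul(4, Rational(-29, 6)) = Rational(-58, 3) ≈ -19.333)
Mul(Mul(-24, D), 42) = Mul(Mul(-24, Rational(-58, 3)), 42) = Mul(464, 42) = 19488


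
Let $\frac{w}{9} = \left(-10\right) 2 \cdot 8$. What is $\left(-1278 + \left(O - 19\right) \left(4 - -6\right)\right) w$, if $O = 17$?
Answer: $1869120$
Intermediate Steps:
$w = -1440$ ($w = 9 \left(-10\right) 2 \cdot 8 = 9 \left(\left(-20\right) 8\right) = 9 \left(-160\right) = -1440$)
$\left(-1278 + \left(O - 19\right) \left(4 - -6\right)\right) w = \left(-1278 + \left(17 - 19\right) \left(4 - -6\right)\right) \left(-1440\right) = \left(-1278 - 2 \left(4 + 6\right)\right) \left(-1440\right) = \left(-1278 - 20\right) \left(-1440\right) = \left(-1298\right) \left(-1440\right) = 1869120$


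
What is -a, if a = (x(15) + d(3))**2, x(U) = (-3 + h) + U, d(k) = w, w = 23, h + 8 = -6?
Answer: -441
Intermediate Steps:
h = -14 (h = -8 - 6 = -14)
d(k) = 23
x(U) = -17 + U (x(U) = (-3 - 14) + U = -17 + U)
a = 441 (a = ((-17 + 15) + 23)**2 = (-2 + 23)**2 = 21**2 = 441)
-a = -1*441 = -441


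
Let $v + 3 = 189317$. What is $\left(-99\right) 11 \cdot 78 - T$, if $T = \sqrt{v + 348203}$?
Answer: $-84942 - \sqrt{537517} \approx -85675.0$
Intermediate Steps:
$v = 189314$ ($v = -3 + 189317 = 189314$)
$T = \sqrt{537517}$ ($T = \sqrt{189314 + 348203} = \sqrt{537517} \approx 733.16$)
$\left(-99\right) 11 \cdot 78 - T = \left(-99\right) 11 \cdot 78 - \sqrt{537517} = \left(-1089\right) 78 - \sqrt{537517} = -84942 - \sqrt{537517}$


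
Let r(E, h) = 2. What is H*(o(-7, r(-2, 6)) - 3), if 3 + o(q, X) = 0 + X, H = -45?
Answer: 180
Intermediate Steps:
o(q, X) = -3 + X (o(q, X) = -3 + (0 + X) = -3 + X)
H*(o(-7, r(-2, 6)) - 3) = -45*((-3 + 2) - 3) = -45*(-1 - 3) = -45*(-4) = 180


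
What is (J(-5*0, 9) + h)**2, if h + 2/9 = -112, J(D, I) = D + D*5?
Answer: 1020100/81 ≈ 12594.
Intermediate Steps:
J(D, I) = 6*D (J(D, I) = D + 5*D = 6*D)
h = -1010/9 (h = -2/9 - 112 = -1010/9 ≈ -112.22)
(J(-5*0, 9) + h)**2 = (6*(-5*0) - 1010/9)**2 = (6*0 - 1010/9)**2 = (0 - 1010/9)**2 = (-1010/9)**2 = 1020100/81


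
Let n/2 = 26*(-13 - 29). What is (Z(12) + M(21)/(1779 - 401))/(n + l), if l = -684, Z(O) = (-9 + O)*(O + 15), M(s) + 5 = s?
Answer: -55817/1976052 ≈ -0.028247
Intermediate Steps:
n = -2184 (n = 2*(26*(-13 - 29)) = 2*(26*(-42)) = 2*(-1092) = -2184)
M(s) = -5 + s
Z(O) = (-9 + O)*(15 + O)
(Z(12) + M(21)/(1779 - 401))/(n + l) = ((-135 + 12² + 6*12) + (-5 + 21)/(1779 - 401))/(-2184 - 684) = ((-135 + 144 + 72) + 16/1378)/(-2868) = (81 + 16*(1/1378))*(-1/2868) = (81 + 8/689)*(-1/2868) = (55817/689)*(-1/2868) = -55817/1976052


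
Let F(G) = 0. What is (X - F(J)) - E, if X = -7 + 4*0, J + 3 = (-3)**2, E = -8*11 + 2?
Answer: 79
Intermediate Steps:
E = -86 (E = -88 + 2 = -86)
J = 6 (J = -3 + (-3)**2 = -3 + 9 = 6)
X = -7 (X = -7 + 0 = -7)
(X - F(J)) - E = (-7 - 1*0) - 1*(-86) = (-7 + 0) + 86 = -7 + 86 = 79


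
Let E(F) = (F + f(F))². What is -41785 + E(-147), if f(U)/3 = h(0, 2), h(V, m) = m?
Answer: -21904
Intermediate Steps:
f(U) = 6 (f(U) = 3*2 = 6)
E(F) = (6 + F)² (E(F) = (F + 6)² = (6 + F)²)
-41785 + E(-147) = -41785 + (6 - 147)² = -41785 + (-141)² = -41785 + 19881 = -21904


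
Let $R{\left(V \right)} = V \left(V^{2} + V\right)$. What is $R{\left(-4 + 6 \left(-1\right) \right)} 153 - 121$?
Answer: $-137821$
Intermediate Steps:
$R{\left(V \right)} = V \left(V + V^{2}\right)$
$R{\left(-4 + 6 \left(-1\right) \right)} 153 - 121 = \left(-4 + 6 \left(-1\right)\right)^{2} \left(1 + \left(-4 + 6 \left(-1\right)\right)\right) 153 - 121 = \left(-4 - 6\right)^{2} \left(1 - 10\right) 153 - 121 = \left(-10\right)^{2} \left(1 - 10\right) 153 - 121 = 100 \left(-9\right) 153 - 121 = \left(-900\right) 153 - 121 = -137700 - 121 = -137821$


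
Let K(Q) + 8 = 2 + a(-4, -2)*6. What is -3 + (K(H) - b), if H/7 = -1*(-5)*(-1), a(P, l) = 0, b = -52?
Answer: 43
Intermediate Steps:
H = -35 (H = 7*(-1*(-5)*(-1)) = 7*(5*(-1)) = 7*(-5) = -35)
K(Q) = -6 (K(Q) = -8 + (2 + 0*6) = -8 + (2 + 0) = -8 + 2 = -6)
-3 + (K(H) - b) = -3 + (-6 - 1*(-52)) = -3 + (-6 + 52) = -3 + 46 = 43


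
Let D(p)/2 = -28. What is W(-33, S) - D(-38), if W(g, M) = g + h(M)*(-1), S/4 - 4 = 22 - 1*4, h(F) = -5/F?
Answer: 2029/88 ≈ 23.057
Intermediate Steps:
D(p) = -56 (D(p) = 2*(-28) = -56)
S = 88 (S = 16 + 4*(22 - 1*4) = 16 + 4*(22 - 4) = 16 + 4*18 = 16 + 72 = 88)
W(g, M) = g + 5/M (W(g, M) = g - 5/M*(-1) = g + 5/M)
W(-33, S) - D(-38) = (-33 + 5/88) - 1*(-56) = (-33 + 5*(1/88)) + 56 = (-33 + 5/88) + 56 = -2899/88 + 56 = 2029/88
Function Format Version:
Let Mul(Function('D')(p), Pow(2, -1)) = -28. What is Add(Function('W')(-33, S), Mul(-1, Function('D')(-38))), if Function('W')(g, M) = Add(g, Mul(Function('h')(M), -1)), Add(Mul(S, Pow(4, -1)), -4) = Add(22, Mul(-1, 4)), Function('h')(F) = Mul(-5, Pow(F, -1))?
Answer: Rational(2029, 88) ≈ 23.057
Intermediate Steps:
Function('D')(p) = -56 (Function('D')(p) = Mul(2, -28) = -56)
S = 88 (S = Add(16, Mul(4, Add(22, Mul(-1, 4)))) = Add(16, Mul(4, Add(22, -4))) = Add(16, Mul(4, 18)) = Add(16, 72) = 88)
Function('W')(g, M) = Add(g, Mul(5, Pow(M, -1))) (Function('W')(g, M) = Add(g, Mul(Mul(-5, Pow(M, -1)), -1)) = Add(g, Mul(5, Pow(M, -1))))
Add(Function('W')(-33, S), Mul(-1, Function('D')(-38))) = Add(Add(-33, Mul(5, Pow(88, -1))), Mul(-1, -56)) = Add(Add(-33, Mul(5, Rational(1, 88))), 56) = Add(Add(-33, Rational(5, 88)), 56) = Add(Rational(-2899, 88), 56) = Rational(2029, 88)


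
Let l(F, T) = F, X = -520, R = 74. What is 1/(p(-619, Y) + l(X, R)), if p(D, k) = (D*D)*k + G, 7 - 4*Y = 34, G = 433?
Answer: -4/10345695 ≈ -3.8663e-7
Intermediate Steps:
Y = -27/4 (Y = 7/4 - ¼*34 = 7/4 - 17/2 = -27/4 ≈ -6.7500)
p(D, k) = 433 + k*D² (p(D, k) = (D*D)*k + 433 = D²*k + 433 = k*D² + 433 = 433 + k*D²)
1/(p(-619, Y) + l(X, R)) = 1/((433 - 27/4*(-619)²) - 520) = 1/((433 - 27/4*383161) - 520) = 1/((433 - 10345347/4) - 520) = 1/(-10343615/4 - 520) = 1/(-10345695/4) = -4/10345695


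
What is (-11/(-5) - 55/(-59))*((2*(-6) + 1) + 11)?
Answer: 0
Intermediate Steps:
(-11/(-5) - 55/(-59))*((2*(-6) + 1) + 11) = (-11*(-1/5) - 55*(-1/59))*((-12 + 1) + 11) = (11/5 + 55/59)*(-11 + 11) = (924/295)*0 = 0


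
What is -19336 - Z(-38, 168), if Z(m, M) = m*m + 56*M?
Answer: -30188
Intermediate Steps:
Z(m, M) = m² + 56*M
-19336 - Z(-38, 168) = -19336 - ((-38)² + 56*168) = -19336 - (1444 + 9408) = -19336 - 1*10852 = -19336 - 10852 = -30188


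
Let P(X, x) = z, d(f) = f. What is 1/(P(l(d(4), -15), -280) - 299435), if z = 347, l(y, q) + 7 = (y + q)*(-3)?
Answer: -1/299088 ≈ -3.3435e-6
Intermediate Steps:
l(y, q) = -7 - 3*q - 3*y (l(y, q) = -7 + (y + q)*(-3) = -7 + (q + y)*(-3) = -7 + (-3*q - 3*y) = -7 - 3*q - 3*y)
P(X, x) = 347
1/(P(l(d(4), -15), -280) - 299435) = 1/(347 - 299435) = 1/(-299088) = -1/299088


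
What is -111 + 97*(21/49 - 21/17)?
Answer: -22521/119 ≈ -189.25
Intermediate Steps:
-111 + 97*(21/49 - 21/17) = -111 + 97*(21*(1/49) - 21*1/17) = -111 + 97*(3/7 - 21/17) = -111 + 97*(-96/119) = -111 - 9312/119 = -22521/119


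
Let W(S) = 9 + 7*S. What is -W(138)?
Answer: -975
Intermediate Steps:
-W(138) = -(9 + 7*138) = -(9 + 966) = -1*975 = -975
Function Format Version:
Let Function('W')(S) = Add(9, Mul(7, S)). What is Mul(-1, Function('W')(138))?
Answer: -975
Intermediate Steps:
Mul(-1, Function('W')(138)) = Mul(-1, Add(9, Mul(7, 138))) = Mul(-1, Add(9, 966)) = Mul(-1, 975) = -975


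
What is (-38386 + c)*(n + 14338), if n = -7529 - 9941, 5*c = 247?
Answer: 600351156/5 ≈ 1.2007e+8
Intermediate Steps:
c = 247/5 (c = (⅕)*247 = 247/5 ≈ 49.400)
n = -17470
(-38386 + c)*(n + 14338) = (-38386 + 247/5)*(-17470 + 14338) = -191683/5*(-3132) = 600351156/5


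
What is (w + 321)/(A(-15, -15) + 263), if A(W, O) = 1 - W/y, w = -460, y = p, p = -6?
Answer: -278/523 ≈ -0.53155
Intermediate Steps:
y = -6
A(W, O) = 1 + W/6 (A(W, O) = 1 - W/(-6) = 1 - W*(-1)/6 = 1 - (-1)*W/6 = 1 + W/6)
(w + 321)/(A(-15, -15) + 263) = (-460 + 321)/((1 + (⅙)*(-15)) + 263) = -139/((1 - 5/2) + 263) = -139/(-3/2 + 263) = -139/523/2 = -139*2/523 = -278/523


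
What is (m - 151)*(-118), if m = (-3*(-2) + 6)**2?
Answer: 826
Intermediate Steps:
m = 144 (m = (6 + 6)**2 = 12**2 = 144)
(m - 151)*(-118) = (144 - 151)*(-118) = -7*(-118) = 826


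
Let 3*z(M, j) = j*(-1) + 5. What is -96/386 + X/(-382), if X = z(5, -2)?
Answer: -56359/221178 ≈ -0.25481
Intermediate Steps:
z(M, j) = 5/3 - j/3 (z(M, j) = (j*(-1) + 5)/3 = (-j + 5)/3 = (5 - j)/3 = 5/3 - j/3)
X = 7/3 (X = 5/3 - ⅓*(-2) = 5/3 + ⅔ = 7/3 ≈ 2.3333)
-96/386 + X/(-382) = -96/386 + (7/3)/(-382) = -96*1/386 + (7/3)*(-1/382) = -48/193 - 7/1146 = -56359/221178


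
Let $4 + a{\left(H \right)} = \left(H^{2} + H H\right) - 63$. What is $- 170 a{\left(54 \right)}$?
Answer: $-980050$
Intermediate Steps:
$a{\left(H \right)} = -67 + 2 H^{2}$ ($a{\left(H \right)} = -4 - \left(63 - H^{2} - H H\right) = -4 + \left(\left(H^{2} + H^{2}\right) - 63\right) = -4 + \left(2 H^{2} - 63\right) = -4 + \left(-63 + 2 H^{2}\right) = -67 + 2 H^{2}$)
$- 170 a{\left(54 \right)} = - 170 \left(-67 + 2 \cdot 54^{2}\right) = - 170 \left(-67 + 2 \cdot 2916\right) = - 170 \left(-67 + 5832\right) = \left(-170\right) 5765 = -980050$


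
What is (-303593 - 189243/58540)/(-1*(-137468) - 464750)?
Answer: 17772523463/19159088280 ≈ 0.92763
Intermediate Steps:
(-303593 - 189243/58540)/(-1*(-137468) - 464750) = (-303593 - 189243*1/58540)/(137468 - 464750) = (-303593 - 189243/58540)/(-327282) = -17772523463/58540*(-1/327282) = 17772523463/19159088280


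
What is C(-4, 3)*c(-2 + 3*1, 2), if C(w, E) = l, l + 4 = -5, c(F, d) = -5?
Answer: 45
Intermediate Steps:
l = -9 (l = -4 - 5 = -9)
C(w, E) = -9
C(-4, 3)*c(-2 + 3*1, 2) = -9*(-5) = 45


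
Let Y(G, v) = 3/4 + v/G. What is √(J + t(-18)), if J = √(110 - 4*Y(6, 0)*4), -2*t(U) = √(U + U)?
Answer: √(-3*I + 7*√2) ≈ 3.1815 - 0.47148*I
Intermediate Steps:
Y(G, v) = ¾ + v/G (Y(G, v) = 3*(¼) + v/G = ¾ + v/G)
t(U) = -√2*√U/2 (t(U) = -√(U + U)/2 = -√2*√U/2)
J = 7*√2 (J = √(110 - 4*(¾ + 0/6)*4) = √(110 - 4*(¾ + 0*(⅙))*4) = √(110 - 4*(¾ + 0)*4) = √(110 - 4*¾*4) = √(110 - 3*4) = √(110 - 12) = √98 = 7*√2 ≈ 9.8995)
√(J + t(-18)) = √(7*√2 - √2*√(-18)/2) = √(7*√2 - √2*3*I*√2/2) = √(7*√2 - 3*I) = √(-3*I + 7*√2)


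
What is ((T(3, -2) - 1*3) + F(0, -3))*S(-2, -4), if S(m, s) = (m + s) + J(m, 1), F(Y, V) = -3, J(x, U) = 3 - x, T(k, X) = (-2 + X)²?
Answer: -10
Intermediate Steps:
S(m, s) = 3 + s (S(m, s) = (m + s) + (3 - m) = 3 + s)
((T(3, -2) - 1*3) + F(0, -3))*S(-2, -4) = (((-2 - 2)² - 1*3) - 3)*(3 - 4) = (((-4)² - 3) - 3)*(-1) = ((16 - 3) - 3)*(-1) = (13 - 3)*(-1) = 10*(-1) = -10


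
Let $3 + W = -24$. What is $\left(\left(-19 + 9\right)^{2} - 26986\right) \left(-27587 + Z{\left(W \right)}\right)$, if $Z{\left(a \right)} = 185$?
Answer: $736730172$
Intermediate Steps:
$W = -27$ ($W = -3 - 24 = -27$)
$\left(\left(-19 + 9\right)^{2} - 26986\right) \left(-27587 + Z{\left(W \right)}\right) = \left(\left(-19 + 9\right)^{2} - 26986\right) \left(-27587 + 185\right) = \left(\left(-10\right)^{2} - 26986\right) \left(-27402\right) = \left(100 - 26986\right) \left(-27402\right) = \left(-26886\right) \left(-27402\right) = 736730172$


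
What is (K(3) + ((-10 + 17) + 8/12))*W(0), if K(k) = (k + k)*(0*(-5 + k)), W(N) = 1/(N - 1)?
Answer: -23/3 ≈ -7.6667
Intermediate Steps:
W(N) = 1/(-1 + N)
K(k) = 0 (K(k) = (2*k)*0 = 0)
(K(3) + ((-10 + 17) + 8/12))*W(0) = (0 + ((-10 + 17) + 8/12))/(-1 + 0) = (0 + (7 + 8*(1/12)))/(-1) = (0 + (7 + ⅔))*(-1) = (0 + 23/3)*(-1) = (23/3)*(-1) = -23/3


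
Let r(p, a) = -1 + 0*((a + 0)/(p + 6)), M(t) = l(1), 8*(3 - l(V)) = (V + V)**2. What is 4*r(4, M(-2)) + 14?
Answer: 10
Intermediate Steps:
l(V) = 3 - V**2/2 (l(V) = 3 - (V + V)**2/8 = 3 - 4*V**2/8 = 3 - V**2/2)
M(t) = 5/2 (M(t) = 3 - 1/2*1**2 = 3 - 1/2*1 = 3 - 1/2 = 5/2)
r(p, a) = -1 (r(p, a) = -1 + 0*(a/(6 + p)) = -1 + 0 = -1)
4*r(4, M(-2)) + 14 = 4*(-1) + 14 = -4 + 14 = 10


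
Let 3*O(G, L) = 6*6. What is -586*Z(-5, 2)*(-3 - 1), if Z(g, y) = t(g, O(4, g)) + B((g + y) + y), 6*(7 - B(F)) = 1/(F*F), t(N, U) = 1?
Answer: 55084/3 ≈ 18361.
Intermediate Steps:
O(G, L) = 12 (O(G, L) = (6*6)/3 = (1/3)*36 = 12)
B(F) = 7 - 1/(6*F**2) (B(F) = 7 - 1/(6*F*F) = 7 - 1/(6*F**2))
Z(g, y) = 8 - 1/(6*(g + 2*y)**2) (Z(g, y) = 1 + (7 - 1/(6*((g + y) + y)**2)) = 1 + (7 - 1/(6*(g + 2*y)**2)) = 8 - 1/(6*(g + 2*y)**2))
-586*Z(-5, 2)*(-3 - 1) = -586*(8 - 1/(6*(-5 + 2*2)**2))*(-3 - 1) = -586*(8 - 1/(6*(-5 + 4)**2))*(-4) = -586*(8 - 1/6/(-1)**2)*(-4) = -586*(8 - 1/6*1)*(-4) = -586*(8 - 1/6)*(-4) = -13771*(-4)/3 = -586*(-94/3) = 55084/3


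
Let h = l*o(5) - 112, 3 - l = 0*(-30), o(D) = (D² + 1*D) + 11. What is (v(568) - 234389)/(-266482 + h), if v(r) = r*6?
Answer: 230981/266471 ≈ 0.86681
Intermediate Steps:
o(D) = 11 + D + D² (o(D) = (D² + D) + 11 = (D + D²) + 11 = 11 + D + D²)
l = 3 (l = 3 - 0*(-30) = 3 - 1*0 = 3 + 0 = 3)
v(r) = 6*r
h = 11 (h = 3*(11 + 5 + 5²) - 112 = 3*(11 + 5 + 25) - 112 = 3*41 - 112 = 123 - 112 = 11)
(v(568) - 234389)/(-266482 + h) = (6*568 - 234389)/(-266482 + 11) = (3408 - 234389)/(-266471) = -230981*(-1/266471) = 230981/266471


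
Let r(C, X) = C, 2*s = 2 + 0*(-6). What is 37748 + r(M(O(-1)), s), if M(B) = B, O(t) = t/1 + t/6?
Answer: 226481/6 ≈ 37747.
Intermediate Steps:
O(t) = 7*t/6 (O(t) = t*1 + t*(1/6) = t + t/6 = 7*t/6)
s = 1 (s = (2 + 0*(-6))/2 = (2 + 0)/2 = (1/2)*2 = 1)
37748 + r(M(O(-1)), s) = 37748 + (7/6)*(-1) = 37748 - 7/6 = 226481/6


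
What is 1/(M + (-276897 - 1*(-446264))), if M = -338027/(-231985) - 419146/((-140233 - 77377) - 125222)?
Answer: 5680848680/962163521389651 ≈ 5.9042e-6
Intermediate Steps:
M = 15223004091/5680848680 (M = -338027*(-1/231985) - 419146/(-217610 - 125222) = 338027/231985 - 419146/(-342832) = 338027/231985 - 419146*(-1/342832) = 338027/231985 + 29939/24488 = 15223004091/5680848680 ≈ 2.6797)
1/(M + (-276897 - 1*(-446264))) = 1/(15223004091/5680848680 + (-276897 - 1*(-446264))) = 1/(15223004091/5680848680 + (-276897 + 446264)) = 1/(15223004091/5680848680 + 169367) = 1/(962163521389651/5680848680) = 5680848680/962163521389651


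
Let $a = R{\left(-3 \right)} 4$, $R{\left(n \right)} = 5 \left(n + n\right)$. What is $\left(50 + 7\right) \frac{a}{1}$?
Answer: $-6840$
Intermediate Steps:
$R{\left(n \right)} = 10 n$ ($R{\left(n \right)} = 5 \cdot 2 n = 10 n$)
$a = -120$ ($a = 10 \left(-3\right) 4 = \left(-30\right) 4 = -120$)
$\left(50 + 7\right) \frac{a}{1} = \left(50 + 7\right) \left(- \frac{120}{1}\right) = 57 \left(\left(-120\right) 1\right) = 57 \left(-120\right) = -6840$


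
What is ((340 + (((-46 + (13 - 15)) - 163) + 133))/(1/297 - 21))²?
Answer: 1513754649/9721924 ≈ 155.71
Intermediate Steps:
((340 + (((-46 + (13 - 15)) - 163) + 133))/(1/297 - 21))² = ((340 + (((-46 - 2) - 163) + 133))/(1/297 - 21))² = ((340 + ((-48 - 163) + 133))/(-6236/297))² = ((340 + (-211 + 133))*(-297/6236))² = ((340 - 78)*(-297/6236))² = (262*(-297/6236))² = (-38907/3118)² = 1513754649/9721924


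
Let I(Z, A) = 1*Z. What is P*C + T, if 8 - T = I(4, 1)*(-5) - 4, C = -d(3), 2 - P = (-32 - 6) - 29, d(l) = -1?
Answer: 101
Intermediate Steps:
I(Z, A) = Z
P = 69 (P = 2 - ((-32 - 6) - 29) = 2 - (-38 - 29) = 2 - 1*(-67) = 2 + 67 = 69)
C = 1 (C = -1*(-1) = 1)
T = 32 (T = 8 - (4*(-5) - 4) = 8 - (-20 - 4) = 8 - 1*(-24) = 8 + 24 = 32)
P*C + T = 69*1 + 32 = 69 + 32 = 101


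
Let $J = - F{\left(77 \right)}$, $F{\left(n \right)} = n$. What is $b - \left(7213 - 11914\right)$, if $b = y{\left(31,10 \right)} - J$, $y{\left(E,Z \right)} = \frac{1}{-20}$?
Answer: $\frac{95559}{20} \approx 4778.0$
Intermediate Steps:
$J = -77$ ($J = \left(-1\right) 77 = -77$)
$y{\left(E,Z \right)} = - \frac{1}{20}$
$b = \frac{1539}{20}$ ($b = - \frac{1}{20} - -77 = - \frac{1}{20} + 77 = \frac{1539}{20} \approx 76.95$)
$b - \left(7213 - 11914\right) = \frac{1539}{20} - \left(7213 - 11914\right) = \frac{1539}{20} - -4701 = \frac{1539}{20} + 4701 = \frac{95559}{20}$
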